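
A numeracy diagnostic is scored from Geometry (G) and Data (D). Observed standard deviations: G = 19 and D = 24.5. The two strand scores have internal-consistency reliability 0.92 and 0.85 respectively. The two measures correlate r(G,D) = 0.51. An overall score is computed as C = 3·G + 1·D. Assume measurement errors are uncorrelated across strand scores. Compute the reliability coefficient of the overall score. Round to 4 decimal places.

0.9336

Var(C) = 3²·19² + 24.5² + 2·[3·19·24.5·0.51] = 3849.25 + 1424.43 = 5273.68.
With uncorrelated errors the cross-covariances are all true-score covariance, so they carry over unchanged; only the diagonal terms shrink to ρᵢσᵢ².
True-score variance = [3²·19²·0.92 + 24.5²·0.85] + 1424.43 = 3499.29 + 1424.43 = 4923.72.
Reliability = 4923.72 / 5273.68 = 0.9336.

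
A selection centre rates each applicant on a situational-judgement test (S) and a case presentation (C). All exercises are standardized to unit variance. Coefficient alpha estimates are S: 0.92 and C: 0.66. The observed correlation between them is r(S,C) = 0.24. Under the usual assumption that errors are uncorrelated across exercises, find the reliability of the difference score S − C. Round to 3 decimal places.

Var(S−C) = 1 + 1 − 2·0.24 = 2 − 0.48 = 1.52.
Because errors are independent across components, Cov(Tᵢ,Tⱼ) = Cov(Xᵢ,Xⱼ); the off-diagonal part of the true-score variance is the same as above.
True-score variance = [0.92 + 0.66] − 0.48 = 1.58 − 0.48 = 1.1.
Reliability = 1.1 / 1.52 = 0.724.

0.724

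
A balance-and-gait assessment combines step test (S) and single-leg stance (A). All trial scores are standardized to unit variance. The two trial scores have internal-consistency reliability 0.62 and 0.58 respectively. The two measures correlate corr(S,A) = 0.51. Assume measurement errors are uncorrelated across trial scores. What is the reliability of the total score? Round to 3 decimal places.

Var(S+A) = 2 + 2·[0.51] = 2 + 1.02 = 3.02.
Under uncorrelated errors the observed covariances equal the true-score covariances, so only the own-variance terms attenuate.
True-score variance = [0.62 + 0.58] + 1.02 = 1.2 + 1.02 = 2.22.
Reliability = 2.22 / 3.02 = 0.735.

0.735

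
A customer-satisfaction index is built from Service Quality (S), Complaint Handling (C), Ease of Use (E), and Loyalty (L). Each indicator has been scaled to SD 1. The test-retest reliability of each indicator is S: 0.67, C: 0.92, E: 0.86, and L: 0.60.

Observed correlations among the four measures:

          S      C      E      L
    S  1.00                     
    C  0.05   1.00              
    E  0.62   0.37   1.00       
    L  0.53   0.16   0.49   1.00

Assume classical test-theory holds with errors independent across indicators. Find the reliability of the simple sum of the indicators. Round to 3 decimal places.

Var(S+C+E+L) = 4 + 2·[0.05 + 0.62 + 0.53 + 0.37 + 0.16 + 0.49] = 4 + 4.44 = 8.44.
With uncorrelated errors the cross-covariances are all true-score covariance, so they carry over unchanged; only the diagonal terms shrink to ρᵢσᵢ².
True-score variance = [0.67 + 0.92 + 0.86 + 0.60] + 4.44 = 3.05 + 4.44 = 7.49.
Reliability = 7.49 / 8.44 = 0.887.

0.887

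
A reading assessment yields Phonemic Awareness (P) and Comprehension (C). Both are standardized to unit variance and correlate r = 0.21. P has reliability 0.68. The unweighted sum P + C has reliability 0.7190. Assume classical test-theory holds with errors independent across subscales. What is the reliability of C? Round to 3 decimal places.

Var(P+C) = 2 + 2·0.21 = 2.420.
True-score variance = ρ_P + ρ_C + 2·0.21, so 0.7190 = (0.68 + ρ_C + 0.42) / 2.420.
ρ_C = 0.7190·2.420 − 0.68 − 0.42 = 0.640.

0.640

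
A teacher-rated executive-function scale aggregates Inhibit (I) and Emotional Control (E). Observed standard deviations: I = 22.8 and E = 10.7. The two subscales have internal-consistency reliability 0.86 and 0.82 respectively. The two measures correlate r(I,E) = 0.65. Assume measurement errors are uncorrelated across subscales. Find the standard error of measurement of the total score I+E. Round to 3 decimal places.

Var(total) = 634.33 + 317.148 = 951.478.
True-score variance = 540.944 + 317.148 = 858.092, so reliability = 0.9019.
Error variance = 951.478 − 858.092 = 93.3858; SEM = √93.3858 = 9.664.

9.664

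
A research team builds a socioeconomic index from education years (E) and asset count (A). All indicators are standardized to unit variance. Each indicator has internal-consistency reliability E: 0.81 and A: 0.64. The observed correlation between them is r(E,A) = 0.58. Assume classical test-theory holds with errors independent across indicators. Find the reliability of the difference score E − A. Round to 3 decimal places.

0.345

Var(E−A) = 1 + 1 − 2·0.58 = 2 − 1.16 = 0.84.
With uncorrelated errors the cross-covariances are all true-score covariance, so they carry over unchanged; only the diagonal terms shrink to ρᵢσᵢ².
True-score variance = [0.81 + 0.64] − 1.16 = 1.45 − 1.16 = 0.29.
Reliability = 0.29 / 0.84 = 0.345.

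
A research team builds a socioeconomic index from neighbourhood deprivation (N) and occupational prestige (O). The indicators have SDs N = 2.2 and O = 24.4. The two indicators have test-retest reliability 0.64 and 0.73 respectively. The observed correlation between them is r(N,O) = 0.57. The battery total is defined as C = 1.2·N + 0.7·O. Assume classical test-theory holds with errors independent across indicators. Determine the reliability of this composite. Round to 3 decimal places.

0.768

Var(C) = 1.2²·2.2² + 0.7²·24.4² + 2·[0.84·2.2·24.4·0.57] = 298.696 + 51.404 = 350.1.
Because errors are independent across components, Cov(Tᵢ,Tⱼ) = Cov(Xᵢ,Xⱼ); the off-diagonal part of the true-score variance is the same as above.
True-score variance = [1.2²·2.2²·0.64 + 0.7²·24.4²·0.73] + 51.404 = 217.421 + 51.404 = 268.825.
Reliability = 268.825 / 350.1 = 0.768.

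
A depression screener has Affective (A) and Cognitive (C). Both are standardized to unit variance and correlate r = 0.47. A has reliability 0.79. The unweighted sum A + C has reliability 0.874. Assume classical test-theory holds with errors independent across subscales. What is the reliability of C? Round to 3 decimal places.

Var(A+C) = 2 + 2·0.47 = 2.940.
True-score variance = ρ_A + ρ_C + 2·0.47, so 0.874 = (0.79 + ρ_C + 0.94) / 2.940.
ρ_C = 0.874·2.940 − 0.79 − 0.94 = 0.840.

0.840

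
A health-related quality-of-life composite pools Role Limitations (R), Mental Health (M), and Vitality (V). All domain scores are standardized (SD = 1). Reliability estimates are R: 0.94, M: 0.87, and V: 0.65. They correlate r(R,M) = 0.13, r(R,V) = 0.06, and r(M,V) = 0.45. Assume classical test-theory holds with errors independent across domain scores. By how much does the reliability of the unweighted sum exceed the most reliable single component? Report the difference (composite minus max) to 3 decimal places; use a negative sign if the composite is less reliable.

Var(sum) = 3 + 1.28 = 4.28; true-score variance = 2.46 + 1.28 = 3.74; composite reliability = 0.8738.
Max component reliability = 0.9400.
Difference = 0.8738 − 0.9400 = -0.066.

-0.066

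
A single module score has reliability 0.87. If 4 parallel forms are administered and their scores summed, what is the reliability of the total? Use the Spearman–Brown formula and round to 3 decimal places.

ρ_k = kρ / (1 + (k−1)ρ) = 4·0.87 / (1 + 3·0.87) = 3.480 / 3.610 = 0.964.

0.964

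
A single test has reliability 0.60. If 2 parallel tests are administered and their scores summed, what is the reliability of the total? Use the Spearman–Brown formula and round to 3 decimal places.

ρ_k = kρ / (1 + (k−1)ρ) = 2·0.60 / (1 + 1·0.60) = 1.200 / 1.600 = 0.750.

0.750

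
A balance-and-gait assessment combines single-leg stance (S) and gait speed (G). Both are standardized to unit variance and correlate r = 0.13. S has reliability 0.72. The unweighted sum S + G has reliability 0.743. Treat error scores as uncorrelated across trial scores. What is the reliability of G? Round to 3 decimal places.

Var(S+G) = 2 + 2·0.13 = 2.260.
True-score variance = ρ_S + ρ_G + 2·0.13, so 0.743 = (0.72 + ρ_G + 0.26) / 2.260.
ρ_G = 0.743·2.260 − 0.72 − 0.26 = 0.699.

0.699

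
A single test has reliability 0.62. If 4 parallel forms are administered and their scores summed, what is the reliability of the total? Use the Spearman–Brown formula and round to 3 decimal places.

ρ_k = kρ / (1 + (k−1)ρ) = 4·0.62 / (1 + 3·0.62) = 2.480 / 2.860 = 0.867.

0.867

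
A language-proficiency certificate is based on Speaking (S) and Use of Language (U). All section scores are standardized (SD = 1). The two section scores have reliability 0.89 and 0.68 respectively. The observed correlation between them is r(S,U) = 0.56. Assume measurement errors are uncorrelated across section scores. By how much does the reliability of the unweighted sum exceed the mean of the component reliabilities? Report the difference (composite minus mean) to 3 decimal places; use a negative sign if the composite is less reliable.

0.077

Var(sum) = 2 + 1.12 = 3.12; true-score variance = 1.57 + 1.12 = 2.69; composite reliability = 0.8622.
Mean component reliability = 0.7850.
Difference = 0.8622 − 0.7850 = 0.077.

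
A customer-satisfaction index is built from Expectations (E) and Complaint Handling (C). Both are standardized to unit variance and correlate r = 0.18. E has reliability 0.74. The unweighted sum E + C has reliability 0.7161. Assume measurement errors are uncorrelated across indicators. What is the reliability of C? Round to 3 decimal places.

0.590

Var(E+C) = 2 + 2·0.18 = 2.360.
True-score variance = ρ_E + ρ_C + 2·0.18, so 0.7161 = (0.74 + ρ_C + 0.36) / 2.360.
ρ_C = 0.7161·2.360 − 0.74 − 0.36 = 0.590.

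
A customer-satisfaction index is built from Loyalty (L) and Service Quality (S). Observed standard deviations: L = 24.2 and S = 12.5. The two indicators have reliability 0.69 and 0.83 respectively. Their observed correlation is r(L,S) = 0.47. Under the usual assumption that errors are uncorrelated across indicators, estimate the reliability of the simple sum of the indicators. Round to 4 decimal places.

0.7972

Var(L+S) = 24.2² + 12.5² + 2·[24.2·12.5·0.47] = 741.89 + 284.35 = 1026.24.
Because errors are independent across components, Cov(Tᵢ,Tⱼ) = Cov(Xᵢ,Xⱼ); the off-diagonal part of the true-score variance is the same as above.
True-score variance = [24.2²·0.69 + 12.5²·0.83] + 284.35 = 533.779 + 284.35 = 818.129.
Reliability = 818.129 / 1026.24 = 0.7972.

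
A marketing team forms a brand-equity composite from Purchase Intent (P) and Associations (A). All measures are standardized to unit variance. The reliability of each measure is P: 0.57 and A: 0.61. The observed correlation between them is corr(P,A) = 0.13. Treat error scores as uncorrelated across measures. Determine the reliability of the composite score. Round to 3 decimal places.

Var(P+A) = 2 + 2·[0.13] = 2 + 0.26 = 2.26.
With uncorrelated errors the cross-covariances are all true-score covariance, so they carry over unchanged; only the diagonal terms shrink to ρᵢσᵢ².
True-score variance = [0.57 + 0.61] + 0.26 = 1.18 + 0.26 = 1.44.
Reliability = 1.44 / 2.26 = 0.637.

0.637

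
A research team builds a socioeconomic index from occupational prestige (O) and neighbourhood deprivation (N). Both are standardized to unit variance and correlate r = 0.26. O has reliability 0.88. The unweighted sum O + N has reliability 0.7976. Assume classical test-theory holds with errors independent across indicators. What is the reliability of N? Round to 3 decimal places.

0.610

Var(O+N) = 2 + 2·0.26 = 2.520.
True-score variance = ρ_O + ρ_N + 2·0.26, so 0.7976 = (0.88 + ρ_N + 0.52) / 2.520.
ρ_N = 0.7976·2.520 − 0.88 − 0.52 = 0.610.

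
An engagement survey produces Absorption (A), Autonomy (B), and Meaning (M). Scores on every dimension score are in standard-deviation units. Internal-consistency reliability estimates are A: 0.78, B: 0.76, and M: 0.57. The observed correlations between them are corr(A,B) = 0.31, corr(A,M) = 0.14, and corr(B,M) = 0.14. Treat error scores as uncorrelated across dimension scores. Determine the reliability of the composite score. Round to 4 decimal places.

Var(A+B+M) = 3 + 2·[0.31 + 0.14 + 0.14] = 3 + 1.18 = 4.18.
With uncorrelated errors the cross-covariances are all true-score covariance, so they carry over unchanged; only the diagonal terms shrink to ρᵢσᵢ².
True-score variance = [0.78 + 0.76 + 0.57] + 1.18 = 2.11 + 1.18 = 3.29.
Reliability = 3.29 / 4.18 = 0.7871.

0.7871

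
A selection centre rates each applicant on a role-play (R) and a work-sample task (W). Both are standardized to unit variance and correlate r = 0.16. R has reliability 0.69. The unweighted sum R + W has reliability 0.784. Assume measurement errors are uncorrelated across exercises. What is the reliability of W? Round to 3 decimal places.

0.809

Var(R+W) = 2 + 2·0.16 = 2.320.
True-score variance = ρ_R + ρ_W + 2·0.16, so 0.784 = (0.69 + ρ_W + 0.32) / 2.320.
ρ_W = 0.784·2.320 − 0.69 − 0.32 = 0.809.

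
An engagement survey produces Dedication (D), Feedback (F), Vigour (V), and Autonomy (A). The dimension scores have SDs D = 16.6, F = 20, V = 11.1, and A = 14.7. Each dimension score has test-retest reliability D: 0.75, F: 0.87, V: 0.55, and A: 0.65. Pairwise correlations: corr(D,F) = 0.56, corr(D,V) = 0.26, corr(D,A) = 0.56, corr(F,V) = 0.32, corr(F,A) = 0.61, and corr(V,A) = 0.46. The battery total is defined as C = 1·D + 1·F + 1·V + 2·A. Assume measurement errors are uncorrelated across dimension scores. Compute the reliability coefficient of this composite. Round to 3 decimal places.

Var(C) = 16.6² + 20² + 11.1² + 2²·14.7² + 2·[16.6·20·0.56 + 16.6·11.1·0.26 + 2·16.6·14.7·0.56 + 20·11.1·0.32 + 2·20·14.7·0.61 + 2·11.1·14.7·0.46] = 1663.13 + 2173.93 = 3837.06.
Because errors are independent across components, Cov(Tᵢ,Tⱼ) = Cov(Xᵢ,Xⱼ); the off-diagonal part of the true-score variance is the same as above.
True-score variance = [16.6²·0.75 + 20²·0.87 + 11.1²·0.55 + 2²·14.7²·0.65] + 2173.93 = 1184.27 + 2173.93 = 3358.2.
Reliability = 3358.2 / 3837.06 = 0.875.

0.875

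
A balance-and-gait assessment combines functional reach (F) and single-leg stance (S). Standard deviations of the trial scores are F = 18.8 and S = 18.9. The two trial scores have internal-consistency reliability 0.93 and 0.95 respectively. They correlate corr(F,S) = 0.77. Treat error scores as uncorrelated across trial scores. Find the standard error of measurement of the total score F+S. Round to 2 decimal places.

Var(total) = 710.65 + 547.193 = 1257.84.
True-score variance = 668.049 + 547.193 = 1215.24, so reliability = 0.9661.
Error variance = 1257.84 − 1215.24 = 42.6013; SEM = √42.6013 = 6.53.

6.53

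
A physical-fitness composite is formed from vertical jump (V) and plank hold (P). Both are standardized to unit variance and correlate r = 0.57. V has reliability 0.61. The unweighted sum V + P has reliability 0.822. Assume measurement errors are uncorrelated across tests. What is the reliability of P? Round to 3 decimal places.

Var(V+P) = 2 + 2·0.57 = 3.140.
True-score variance = ρ_V + ρ_P + 2·0.57, so 0.822 = (0.61 + ρ_P + 1.14) / 3.140.
ρ_P = 0.822·3.140 − 0.61 − 1.14 = 0.831.

0.831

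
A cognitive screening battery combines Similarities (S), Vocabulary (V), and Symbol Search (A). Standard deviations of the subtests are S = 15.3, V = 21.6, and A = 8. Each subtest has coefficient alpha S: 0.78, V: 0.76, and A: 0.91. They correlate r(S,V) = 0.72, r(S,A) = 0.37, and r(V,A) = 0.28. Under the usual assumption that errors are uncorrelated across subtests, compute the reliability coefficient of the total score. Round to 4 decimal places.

0.8815

Var(S+V+A) = 15.3² + 21.6² + 8² + 2·[15.3·21.6·0.72 + 15.3·8·0.37 + 21.6·8·0.28] = 764.65 + 663.235 = 1427.89.
Because errors are independent across components, Cov(Tᵢ,Tⱼ) = Cov(Xᵢ,Xⱼ); the off-diagonal part of the true-score variance is the same as above.
True-score variance = [15.3²·0.78 + 21.6²·0.76 + 8²·0.91] + 663.235 = 595.416 + 663.235 = 1258.65.
Reliability = 1258.65 / 1427.89 = 0.8815.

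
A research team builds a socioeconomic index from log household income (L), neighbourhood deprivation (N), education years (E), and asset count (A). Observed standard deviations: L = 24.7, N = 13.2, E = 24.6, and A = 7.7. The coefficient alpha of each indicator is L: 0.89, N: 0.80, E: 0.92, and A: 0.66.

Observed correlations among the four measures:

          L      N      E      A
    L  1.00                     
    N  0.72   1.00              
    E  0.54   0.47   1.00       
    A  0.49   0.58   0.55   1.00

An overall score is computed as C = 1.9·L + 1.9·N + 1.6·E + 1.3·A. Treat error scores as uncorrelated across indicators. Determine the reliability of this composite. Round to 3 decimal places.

Var(C) = 1.9²·24.7² + 1.9²·13.2² + 1.6²·24.6² + 1.3²·7.7² + 2·[3.61·24.7·13.2·0.72 + 3.04·24.7·24.6·0.54 + 2.47·24.7·7.7·0.49 + 3.04·13.2·24.6·0.47 + 2.47·13.2·7.7·0.58 + 2.08·24.6·7.7·0.55] = 4480.84 + 5802.73 = 10283.6.
Because errors are independent across components, Cov(Tᵢ,Tⱼ) = Cov(Xᵢ,Xⱼ); the off-diagonal part of the true-score variance is the same as above.
True-score variance = [1.9²·24.7²·0.89 + 1.9²·13.2²·0.80 + 1.6²·24.6²·0.92 + 1.3²·7.7²·0.66] + 5802.73 = 3954.77 + 5802.73 = 9757.5.
Reliability = 9757.5 / 10283.6 = 0.949.

0.949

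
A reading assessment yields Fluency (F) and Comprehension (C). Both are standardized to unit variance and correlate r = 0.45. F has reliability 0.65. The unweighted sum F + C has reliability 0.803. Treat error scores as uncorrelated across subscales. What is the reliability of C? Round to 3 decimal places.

0.779

Var(F+C) = 2 + 2·0.45 = 2.900.
True-score variance = ρ_F + ρ_C + 2·0.45, so 0.803 = (0.65 + ρ_C + 0.90) / 2.900.
ρ_C = 0.803·2.900 − 0.65 − 0.90 = 0.779.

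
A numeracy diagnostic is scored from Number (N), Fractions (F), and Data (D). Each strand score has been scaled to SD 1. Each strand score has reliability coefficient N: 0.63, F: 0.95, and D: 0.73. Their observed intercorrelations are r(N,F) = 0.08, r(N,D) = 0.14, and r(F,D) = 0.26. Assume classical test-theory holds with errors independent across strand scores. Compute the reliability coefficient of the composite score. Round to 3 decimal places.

0.826

Var(N+F+D) = 3 + 2·[0.08 + 0.14 + 0.26] = 3 + 0.96 = 3.96.
Because errors are independent across components, Cov(Tᵢ,Tⱼ) = Cov(Xᵢ,Xⱼ); the off-diagonal part of the true-score variance is the same as above.
True-score variance = [0.63 + 0.95 + 0.73] + 0.96 = 2.31 + 0.96 = 3.27.
Reliability = 3.27 / 3.96 = 0.826.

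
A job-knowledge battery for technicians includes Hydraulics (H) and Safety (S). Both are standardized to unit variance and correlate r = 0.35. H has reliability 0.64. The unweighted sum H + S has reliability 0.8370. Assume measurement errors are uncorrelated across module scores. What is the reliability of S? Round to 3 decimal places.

0.920

Var(H+S) = 2 + 2·0.35 = 2.700.
True-score variance = ρ_H + ρ_S + 2·0.35, so 0.8370 = (0.64 + ρ_S + 0.70) / 2.700.
ρ_S = 0.8370·2.700 − 0.64 − 0.70 = 0.920.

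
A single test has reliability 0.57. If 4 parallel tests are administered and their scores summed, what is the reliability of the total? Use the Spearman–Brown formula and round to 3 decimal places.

ρ_k = kρ / (1 + (k−1)ρ) = 4·0.57 / (1 + 3·0.57) = 2.280 / 2.710 = 0.841.

0.841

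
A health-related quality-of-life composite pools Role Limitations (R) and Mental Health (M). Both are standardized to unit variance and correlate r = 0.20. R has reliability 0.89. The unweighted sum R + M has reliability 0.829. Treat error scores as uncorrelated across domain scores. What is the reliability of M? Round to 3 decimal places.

0.700

Var(R+M) = 2 + 2·0.20 = 2.400.
True-score variance = ρ_R + ρ_M + 2·0.20, so 0.829 = (0.89 + ρ_M + 0.40) / 2.400.
ρ_M = 0.829·2.400 − 0.89 − 0.40 = 0.700.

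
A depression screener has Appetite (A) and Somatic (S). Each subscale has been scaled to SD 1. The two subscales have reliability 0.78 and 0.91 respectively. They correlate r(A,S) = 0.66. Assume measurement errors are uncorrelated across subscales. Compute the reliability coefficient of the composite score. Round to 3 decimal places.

Var(A+S) = 2 + 2·[0.66] = 2 + 1.32 = 3.32.
With uncorrelated errors the cross-covariances are all true-score covariance, so they carry over unchanged; only the diagonal terms shrink to ρᵢσᵢ².
True-score variance = [0.78 + 0.91] + 1.32 = 1.69 + 1.32 = 3.01.
Reliability = 3.01 / 3.32 = 0.907.

0.907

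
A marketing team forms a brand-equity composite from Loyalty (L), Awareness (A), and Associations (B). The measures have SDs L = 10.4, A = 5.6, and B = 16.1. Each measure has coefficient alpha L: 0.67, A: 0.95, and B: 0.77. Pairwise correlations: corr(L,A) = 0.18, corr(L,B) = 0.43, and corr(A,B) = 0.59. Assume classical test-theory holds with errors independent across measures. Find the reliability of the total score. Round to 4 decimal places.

0.8554

Var(L+A+B) = 10.4² + 5.6² + 16.1² + 2·[10.4·5.6·0.18 + 10.4·16.1·0.43 + 5.6·16.1·0.59] = 398.73 + 271.354 = 670.084.
Under uncorrelated errors the observed covariances equal the true-score covariances, so only the own-variance terms attenuate.
True-score variance = [10.4²·0.67 + 5.6²·0.95 + 16.1²·0.77] + 271.354 = 301.851 + 271.354 = 573.205.
Reliability = 573.205 / 670.084 = 0.8554.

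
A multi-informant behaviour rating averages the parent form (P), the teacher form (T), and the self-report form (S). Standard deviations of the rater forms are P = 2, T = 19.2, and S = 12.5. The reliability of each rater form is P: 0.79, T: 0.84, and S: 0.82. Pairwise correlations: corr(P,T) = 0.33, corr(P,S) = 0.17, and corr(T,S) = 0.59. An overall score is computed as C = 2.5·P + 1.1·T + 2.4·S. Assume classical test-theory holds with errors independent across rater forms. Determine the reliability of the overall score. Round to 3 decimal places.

Var(C) = 2.5²·2² + 1.1²·19.2² + 2.4²·12.5² + 2·[2.75·2·19.2·0.33 + 6·2·12.5·0.17 + 2.64·19.2·12.5·0.59] = 1371.05 + 868.344 = 2239.4.
Because errors are independent across components, Cov(Tᵢ,Tⱼ) = Cov(Xᵢ,Xⱼ); the off-diagonal part of the true-score variance is the same as above.
True-score variance = [2.5²·2²·0.79 + 1.1²·19.2²·0.84 + 2.4²·12.5²·0.82] + 868.344 = 1132.44 + 868.344 = 2000.78.
Reliability = 2000.78 / 2239.4 = 0.893.

0.893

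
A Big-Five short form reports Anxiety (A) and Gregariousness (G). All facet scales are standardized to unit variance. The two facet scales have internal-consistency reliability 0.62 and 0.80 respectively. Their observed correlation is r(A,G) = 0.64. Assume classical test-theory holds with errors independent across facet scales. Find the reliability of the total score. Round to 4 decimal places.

0.8232

Var(A+G) = 2 + 2·[0.64] = 2 + 1.28 = 3.28.
Because errors are independent across components, Cov(Tᵢ,Tⱼ) = Cov(Xᵢ,Xⱼ); the off-diagonal part of the true-score variance is the same as above.
True-score variance = [0.62 + 0.80] + 1.28 = 1.42 + 1.28 = 2.7.
Reliability = 2.7 / 3.28 = 0.8232.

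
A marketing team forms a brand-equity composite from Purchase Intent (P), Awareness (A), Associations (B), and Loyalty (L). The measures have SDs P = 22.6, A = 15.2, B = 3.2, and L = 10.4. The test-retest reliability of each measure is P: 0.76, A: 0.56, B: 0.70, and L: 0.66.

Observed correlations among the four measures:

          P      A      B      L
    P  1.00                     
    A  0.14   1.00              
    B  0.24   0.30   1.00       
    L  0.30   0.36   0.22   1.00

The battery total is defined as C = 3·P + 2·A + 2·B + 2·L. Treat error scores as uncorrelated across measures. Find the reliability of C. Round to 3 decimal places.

0.798

Var(C) = 3²·22.6² + 2²·15.2² + 2²·3.2² + 2²·10.4² + 2·[6·22.6·15.2·0.14 + 6·22.6·3.2·0.24 + 6·22.6·10.4·0.30 + 4·15.2·3.2·0.30 + 4·15.2·10.4·0.36 + 4·3.2·10.4·0.22] = 5994.6 + 2262.12 = 8256.72.
Because errors are independent across components, Cov(Tᵢ,Tⱼ) = Cov(Xᵢ,Xⱼ); the off-diagonal part of the true-score variance is the same as above.
True-score variance = [3²·22.6²·0.76 + 2²·15.2²·0.56 + 2²·3.2²·0.70 + 2²·10.4²·0.66] + 2262.12 = 4325.34 + 2262.12 = 6587.46.
Reliability = 6587.46 / 8256.72 = 0.798.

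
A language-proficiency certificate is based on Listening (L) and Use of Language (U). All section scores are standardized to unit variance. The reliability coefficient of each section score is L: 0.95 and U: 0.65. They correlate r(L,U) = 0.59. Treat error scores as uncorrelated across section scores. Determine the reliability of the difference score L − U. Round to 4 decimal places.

0.5122

Var(L−U) = 1 + 1 − 2·0.59 = 2 − 1.18 = 0.82.
Because errors are independent across components, Cov(Tᵢ,Tⱼ) = Cov(Xᵢ,Xⱼ); the off-diagonal part of the true-score variance is the same as above.
True-score variance = [0.95 + 0.65] − 1.18 = 1.6 − 1.18 = 0.42.
Reliability = 0.42 / 0.82 = 0.5122.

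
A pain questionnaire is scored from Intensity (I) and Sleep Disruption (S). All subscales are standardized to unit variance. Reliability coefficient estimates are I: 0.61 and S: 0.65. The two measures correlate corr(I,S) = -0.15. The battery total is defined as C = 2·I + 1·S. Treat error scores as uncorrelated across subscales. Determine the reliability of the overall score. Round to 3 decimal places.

0.566

Var(C) = 2² + 1 + 2·[2·(-0.15)] = 5 − 0.6 = 4.4.
Under uncorrelated errors the observed covariances equal the true-score covariances, so only the own-variance terms attenuate.
True-score variance = [2²·0.61 + 0.65] − 0.6 = 3.09 − 0.6 = 2.49.
Reliability = 2.49 / 4.4 = 0.566.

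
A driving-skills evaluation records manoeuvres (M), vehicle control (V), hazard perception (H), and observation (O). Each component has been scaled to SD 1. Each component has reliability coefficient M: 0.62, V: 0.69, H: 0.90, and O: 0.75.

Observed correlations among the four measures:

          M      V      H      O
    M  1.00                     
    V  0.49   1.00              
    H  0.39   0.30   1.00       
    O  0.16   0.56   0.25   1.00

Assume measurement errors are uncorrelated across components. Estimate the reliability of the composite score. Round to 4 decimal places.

0.8747

Var(M+V+H+O) = 4 + 2·[0.49 + 0.39 + 0.16 + 0.30 + 0.56 + 0.25] = 4 + 4.3 = 8.3.
With uncorrelated errors the cross-covariances are all true-score covariance, so they carry over unchanged; only the diagonal terms shrink to ρᵢσᵢ².
True-score variance = [0.62 + 0.69 + 0.90 + 0.75] + 4.3 = 2.96 + 4.3 = 7.26.
Reliability = 7.26 / 8.3 = 0.8747.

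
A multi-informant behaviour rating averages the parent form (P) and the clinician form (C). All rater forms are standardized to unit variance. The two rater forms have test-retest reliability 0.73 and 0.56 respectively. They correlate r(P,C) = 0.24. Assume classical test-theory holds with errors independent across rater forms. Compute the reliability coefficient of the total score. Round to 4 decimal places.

Var(P+C) = 2 + 2·[0.24] = 2 + 0.48 = 2.48.
Under uncorrelated errors the observed covariances equal the true-score covariances, so only the own-variance terms attenuate.
True-score variance = [0.73 + 0.56] + 0.48 = 1.29 + 0.48 = 1.77.
Reliability = 1.77 / 2.48 = 0.7137.

0.7137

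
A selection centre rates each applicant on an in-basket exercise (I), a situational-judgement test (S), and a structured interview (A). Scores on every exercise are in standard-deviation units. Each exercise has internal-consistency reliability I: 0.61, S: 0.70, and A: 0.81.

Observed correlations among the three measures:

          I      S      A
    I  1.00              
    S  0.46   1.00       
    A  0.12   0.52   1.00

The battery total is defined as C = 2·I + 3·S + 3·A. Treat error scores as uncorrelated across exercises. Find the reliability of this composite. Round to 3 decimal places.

Var(C) = 2² + 3² + 3² + 2·[6·0.46 + 6·0.12 + 9·0.52] = 22 + 16.32 = 38.32.
Under uncorrelated errors the observed covariances equal the true-score covariances, so only the own-variance terms attenuate.
True-score variance = [2²·0.61 + 3²·0.70 + 3²·0.81] + 16.32 = 16.03 + 16.32 = 32.35.
Reliability = 32.35 / 38.32 = 0.844.

0.844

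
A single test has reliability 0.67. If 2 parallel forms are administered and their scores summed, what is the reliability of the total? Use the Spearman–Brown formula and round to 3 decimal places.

ρ_k = kρ / (1 + (k−1)ρ) = 2·0.67 / (1 + 1·0.67) = 1.340 / 1.670 = 0.802.

0.802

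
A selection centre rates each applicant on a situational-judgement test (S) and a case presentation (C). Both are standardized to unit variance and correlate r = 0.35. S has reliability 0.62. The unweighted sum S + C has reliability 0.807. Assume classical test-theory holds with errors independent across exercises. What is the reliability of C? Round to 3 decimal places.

Var(S+C) = 2 + 2·0.35 = 2.700.
True-score variance = ρ_S + ρ_C + 2·0.35, so 0.807 = (0.62 + ρ_C + 0.70) / 2.700.
ρ_C = 0.807·2.700 − 0.62 − 0.70 = 0.859.

0.859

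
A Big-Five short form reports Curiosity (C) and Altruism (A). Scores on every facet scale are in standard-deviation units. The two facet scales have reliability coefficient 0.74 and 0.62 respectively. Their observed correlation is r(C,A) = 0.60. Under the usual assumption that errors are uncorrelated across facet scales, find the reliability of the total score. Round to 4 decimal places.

0.8000

Var(C+A) = 2 + 2·[0.60] = 2 + 1.2 = 3.2.
With uncorrelated errors the cross-covariances are all true-score covariance, so they carry over unchanged; only the diagonal terms shrink to ρᵢσᵢ².
True-score variance = [0.74 + 0.62] + 1.2 = 1.36 + 1.2 = 2.56.
Reliability = 2.56 / 3.2 = 0.8000.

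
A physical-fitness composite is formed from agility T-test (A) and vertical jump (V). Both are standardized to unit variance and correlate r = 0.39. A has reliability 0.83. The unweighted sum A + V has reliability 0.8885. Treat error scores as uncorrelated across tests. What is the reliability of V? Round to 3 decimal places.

0.860

Var(A+V) = 2 + 2·0.39 = 2.780.
True-score variance = ρ_A + ρ_V + 2·0.39, so 0.8885 = (0.83 + ρ_V + 0.78) / 2.780.
ρ_V = 0.8885·2.780 − 0.83 − 0.78 = 0.860.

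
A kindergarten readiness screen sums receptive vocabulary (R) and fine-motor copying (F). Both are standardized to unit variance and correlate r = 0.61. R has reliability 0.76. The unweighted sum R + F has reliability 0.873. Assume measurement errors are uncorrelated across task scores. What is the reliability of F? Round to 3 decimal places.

Var(R+F) = 2 + 2·0.61 = 3.220.
True-score variance = ρ_R + ρ_F + 2·0.61, so 0.873 = (0.76 + ρ_F + 1.22) / 3.220.
ρ_F = 0.873·3.220 − 0.76 − 1.22 = 0.831.

0.831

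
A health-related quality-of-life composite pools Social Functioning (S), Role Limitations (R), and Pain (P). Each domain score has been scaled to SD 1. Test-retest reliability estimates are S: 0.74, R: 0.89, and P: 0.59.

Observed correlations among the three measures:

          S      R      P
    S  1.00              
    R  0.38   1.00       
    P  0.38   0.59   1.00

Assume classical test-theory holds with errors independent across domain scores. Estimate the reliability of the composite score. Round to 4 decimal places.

0.8632

Var(S+R+P) = 3 + 2·[0.38 + 0.38 + 0.59] = 3 + 2.7 = 5.7.
With uncorrelated errors the cross-covariances are all true-score covariance, so they carry over unchanged; only the diagonal terms shrink to ρᵢσᵢ².
True-score variance = [0.74 + 0.89 + 0.59] + 2.7 = 2.22 + 2.7 = 4.92.
Reliability = 4.92 / 5.7 = 0.8632.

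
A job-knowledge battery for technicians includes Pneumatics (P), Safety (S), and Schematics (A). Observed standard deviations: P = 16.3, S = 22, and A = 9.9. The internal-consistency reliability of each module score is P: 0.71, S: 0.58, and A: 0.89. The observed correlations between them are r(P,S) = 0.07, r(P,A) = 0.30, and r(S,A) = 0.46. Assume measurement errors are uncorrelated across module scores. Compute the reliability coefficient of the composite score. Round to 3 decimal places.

Var(P+S+A) = 16.3² + 22² + 9.9² + 2·[16.3·22·0.07 + 16.3·9.9·0.30 + 22·9.9·0.46] = 847.7 + 347.402 = 1195.1.
Under uncorrelated errors the observed covariances equal the true-score covariances, so only the own-variance terms attenuate.
True-score variance = [16.3²·0.71 + 22²·0.58 + 9.9²·0.89] + 347.402 = 556.589 + 347.402 = 903.991.
Reliability = 903.991 / 1195.1 = 0.756.

0.756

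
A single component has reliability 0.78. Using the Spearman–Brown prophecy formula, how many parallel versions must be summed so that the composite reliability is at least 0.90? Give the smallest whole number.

k ≥ ρ*(1−ρ₁)/(ρ₁(1−ρ*)) = 0.90·0.22 / (0.78·0.10) = 2.538.
Smallest integer k = 3.

3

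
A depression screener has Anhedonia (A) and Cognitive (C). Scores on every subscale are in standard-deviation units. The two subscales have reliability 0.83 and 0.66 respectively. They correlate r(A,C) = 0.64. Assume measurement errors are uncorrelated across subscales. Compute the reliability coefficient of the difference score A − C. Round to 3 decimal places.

Var(A−C) = 1 + 1 − 2·0.64 = 2 − 1.28 = 0.72.
Under uncorrelated errors the observed covariances equal the true-score covariances, so only the own-variance terms attenuate.
True-score variance = [0.83 + 0.66] − 1.28 = 1.49 − 1.28 = 0.21.
Reliability = 0.21 / 0.72 = 0.292.

0.292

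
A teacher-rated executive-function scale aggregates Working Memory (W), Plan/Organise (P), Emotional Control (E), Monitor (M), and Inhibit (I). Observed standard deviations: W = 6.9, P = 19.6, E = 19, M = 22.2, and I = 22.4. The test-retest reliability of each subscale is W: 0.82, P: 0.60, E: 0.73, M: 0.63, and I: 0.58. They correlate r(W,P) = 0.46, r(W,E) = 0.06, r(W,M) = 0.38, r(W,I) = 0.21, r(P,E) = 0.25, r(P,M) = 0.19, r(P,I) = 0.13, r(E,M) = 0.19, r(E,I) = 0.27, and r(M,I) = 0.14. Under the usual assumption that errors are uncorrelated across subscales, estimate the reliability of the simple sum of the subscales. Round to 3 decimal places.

Var(W+P+E+M+I) = 6.9² + 19.6² + 19² + 22.2² + 22.4² + 2·[6.9·19.6·0.46 + 6.9·19·0.06 + 6.9·22.2·0.38 + 6.9·22.4·0.21 + 19.6·19·0.25 + 19.6·22.2·0.19 + 19.6·22.4·0.13 + 19·22.2·0.19 + 19·22.4·0.27 + 22.2·22.4·0.14] = 1787.37 + 1316.53 = 3103.9.
Because errors are independent across components, Cov(Tᵢ,Tⱼ) = Cov(Xᵢ,Xⱼ); the off-diagonal part of the true-score variance is the same as above.
True-score variance = [6.9²·0.82 + 19.6²·0.60 + 19²·0.73 + 22.2²·0.63 + 22.4²·0.58] + 1316.53 = 1134.58 + 1316.53 = 2451.1.
Reliability = 2451.1 / 3103.9 = 0.790.

0.790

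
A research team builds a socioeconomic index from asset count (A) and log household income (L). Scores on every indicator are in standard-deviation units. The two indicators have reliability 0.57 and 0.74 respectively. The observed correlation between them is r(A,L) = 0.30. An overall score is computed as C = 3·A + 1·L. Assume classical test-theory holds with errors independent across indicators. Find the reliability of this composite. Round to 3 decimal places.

0.650

Var(C) = 3² + 1 + 2·[3·0.30] = 10 + 1.8 = 11.8.
Under uncorrelated errors the observed covariances equal the true-score covariances, so only the own-variance terms attenuate.
True-score variance = [3²·0.57 + 0.74] + 1.8 = 5.87 + 1.8 = 7.67.
Reliability = 7.67 / 11.8 = 0.650.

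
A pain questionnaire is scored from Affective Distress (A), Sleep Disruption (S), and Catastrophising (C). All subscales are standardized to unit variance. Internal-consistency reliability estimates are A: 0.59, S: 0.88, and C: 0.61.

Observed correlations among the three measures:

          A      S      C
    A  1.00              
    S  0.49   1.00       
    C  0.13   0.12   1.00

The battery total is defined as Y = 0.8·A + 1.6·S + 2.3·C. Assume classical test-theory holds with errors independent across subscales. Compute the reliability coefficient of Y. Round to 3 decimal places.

Var(Y) = 0.8² + 1.6² + 2.3² + 2·[1.28·0.49 + 1.84·0.13 + 3.68·0.12] = 8.49 + 2.616 = 11.106.
With uncorrelated errors the cross-covariances are all true-score covariance, so they carry over unchanged; only the diagonal terms shrink to ρᵢσᵢ².
True-score variance = [0.8²·0.59 + 1.6²·0.88 + 2.3²·0.61] + 2.616 = 5.8573 + 2.616 = 8.4733.
Reliability = 8.4733 / 11.106 = 0.763.

0.763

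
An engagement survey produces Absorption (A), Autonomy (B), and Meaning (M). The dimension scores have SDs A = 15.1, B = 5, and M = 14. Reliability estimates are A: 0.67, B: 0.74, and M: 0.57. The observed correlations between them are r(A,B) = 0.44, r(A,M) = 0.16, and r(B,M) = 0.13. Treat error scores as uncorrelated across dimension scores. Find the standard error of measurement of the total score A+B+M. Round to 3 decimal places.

Var(total) = 449.01 + 152.288 = 601.298.
True-score variance = 282.987 + 152.288 = 435.275, so reliability = 0.7239.
Error variance = 601.298 − 435.275 = 166.023; SEM = √166.023 = 12.885.

12.885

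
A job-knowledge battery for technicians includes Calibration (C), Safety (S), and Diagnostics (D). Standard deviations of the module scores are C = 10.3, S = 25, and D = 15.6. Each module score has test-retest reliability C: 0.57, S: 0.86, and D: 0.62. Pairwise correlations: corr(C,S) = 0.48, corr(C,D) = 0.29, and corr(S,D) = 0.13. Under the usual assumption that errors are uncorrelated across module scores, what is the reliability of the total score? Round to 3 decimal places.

Var(C+S+D) = 10.3² + 25² + 15.6² + 2·[10.3·25·0.48 + 10.3·15.6·0.29 + 25·15.6·0.13] = 974.45 + 441.794 = 1416.24.
With uncorrelated errors the cross-covariances are all true-score covariance, so they carry over unchanged; only the diagonal terms shrink to ρᵢσᵢ².
True-score variance = [10.3²·0.57 + 25²·0.86 + 15.6²·0.62] + 441.794 = 748.855 + 441.794 = 1190.65.
Reliability = 1190.65 / 1416.24 = 0.841.

0.841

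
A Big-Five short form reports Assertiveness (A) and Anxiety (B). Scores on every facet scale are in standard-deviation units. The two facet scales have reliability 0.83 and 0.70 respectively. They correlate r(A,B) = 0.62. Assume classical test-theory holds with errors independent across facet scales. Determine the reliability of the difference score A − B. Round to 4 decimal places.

0.3816

Var(A−B) = 1 + 1 − 2·0.62 = 2 − 1.24 = 0.76.
With uncorrelated errors the cross-covariances are all true-score covariance, so they carry over unchanged; only the diagonal terms shrink to ρᵢσᵢ².
True-score variance = [0.83 + 0.70] − 1.24 = 1.53 − 1.24 = 0.29.
Reliability = 0.29 / 0.76 = 0.3816.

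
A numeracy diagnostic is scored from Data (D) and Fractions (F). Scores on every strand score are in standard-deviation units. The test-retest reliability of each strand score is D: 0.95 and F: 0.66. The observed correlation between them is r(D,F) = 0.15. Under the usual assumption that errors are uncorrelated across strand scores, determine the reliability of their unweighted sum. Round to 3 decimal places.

0.830

Var(D+F) = 2 + 2·[0.15] = 2 + 0.3 = 2.3.
Because errors are independent across components, Cov(Tᵢ,Tⱼ) = Cov(Xᵢ,Xⱼ); the off-diagonal part of the true-score variance is the same as above.
True-score variance = [0.95 + 0.66] + 0.3 = 1.61 + 0.3 = 1.91.
Reliability = 1.91 / 2.3 = 0.830.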